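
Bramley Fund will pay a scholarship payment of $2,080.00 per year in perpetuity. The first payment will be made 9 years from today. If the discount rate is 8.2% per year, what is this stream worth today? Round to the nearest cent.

Value at end of year 8: C / r = $2,080.00 / 0.082 = $25,365.8537
Discount to today: PV = $25,365.8537 / (1 + 0.082)^8 = $25,365.8537 / 1.878530 = $13,503.04

$13503.04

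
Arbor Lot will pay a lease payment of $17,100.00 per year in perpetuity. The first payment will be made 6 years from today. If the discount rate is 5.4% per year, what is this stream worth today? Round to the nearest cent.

Value at end of year 5: C / r = $17,100.00 / 0.054 = $316,666.6667
Discount to today: PV = $316,666.6667 / (1 + 0.054)^5 = $316,666.6667 / 1.300778 = $243,444.12

$243444.12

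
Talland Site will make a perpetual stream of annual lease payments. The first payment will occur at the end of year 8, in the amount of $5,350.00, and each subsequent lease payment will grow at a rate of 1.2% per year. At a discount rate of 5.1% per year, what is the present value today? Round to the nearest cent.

$96843.43

Value at end of year 7: C₁ / (r − g) = $5,350.00 / (0.051 − 0.012) = $137,179.4872
Discount to today: PV = $137,179.4872 / (1 + 0.051)^7 = $137,179.4872 / 1.416508 = $96,843.43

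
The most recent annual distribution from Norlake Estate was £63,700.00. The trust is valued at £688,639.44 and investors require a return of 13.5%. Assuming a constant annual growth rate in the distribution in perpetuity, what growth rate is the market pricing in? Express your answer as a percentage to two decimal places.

3.89%

P = D₀(1+g)/(r−g) ⇒ P(r−g) = D₀(1+g) ⇒ g(P+D₀) = P·r − D₀
g = (P·r − D₀)/(P + D₀) = (£688,639.44×0.135 − £63,700.00) / (£688,639.44 + £63,700.00) = 0.038900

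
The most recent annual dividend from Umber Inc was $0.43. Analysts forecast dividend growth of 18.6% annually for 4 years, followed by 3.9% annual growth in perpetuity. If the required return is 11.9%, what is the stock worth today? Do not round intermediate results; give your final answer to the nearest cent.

D_1 = 0.50998
D_2 = 0.60484
D_3 = 0.71734
D_4 = 0.85076
Terminal value at year 4: TV = D_4×(1+g_2)/(r−g_2) = 0.88394/0.08 = 11.04925
P_0 = D_1/(1+r)^1 + D_2/(1+r)^2 + D_3/(1+r)^3 + D_4/(1+r)^4 + TV/(1+r)^4
    = 0.45575 + 0.48303 + 0.51196 + 0.54261 + 7.04713 = 9.04048

$9.04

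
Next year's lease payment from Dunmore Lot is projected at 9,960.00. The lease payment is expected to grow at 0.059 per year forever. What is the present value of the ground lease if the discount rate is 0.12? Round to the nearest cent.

163278.69

Growing perpetuity: P = D₁ / (r − g) = 9,960.0000 / (0.12 − 0.059) = 163,278.69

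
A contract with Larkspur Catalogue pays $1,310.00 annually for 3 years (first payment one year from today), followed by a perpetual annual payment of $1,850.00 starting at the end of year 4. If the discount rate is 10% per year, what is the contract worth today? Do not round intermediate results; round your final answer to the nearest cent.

$17157.10

PV of 3-year annuity: $1,310.00 × [1 − (1+0.1)^−3] / 0.1 = 3257.77611
Perpetuity value at year 3: $1,850.00 / 0.1 = 18500.00000
PV of perpetuity: 18500.00000 / (1+0.1)^3 = 13899.32382
Total PV = 3257.77611 + 13899.32382 = 17157.09992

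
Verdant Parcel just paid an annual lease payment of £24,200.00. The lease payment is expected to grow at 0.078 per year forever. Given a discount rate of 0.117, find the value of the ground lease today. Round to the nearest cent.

£668912.82

D₁ = D₀ × (1 + g) = £24,200.00 × 1.078 = £26,087.6000
Growing perpetuity: P = D₁ / (r − g) = £26,087.6000 / (0.117 − 0.078) = £668,912.82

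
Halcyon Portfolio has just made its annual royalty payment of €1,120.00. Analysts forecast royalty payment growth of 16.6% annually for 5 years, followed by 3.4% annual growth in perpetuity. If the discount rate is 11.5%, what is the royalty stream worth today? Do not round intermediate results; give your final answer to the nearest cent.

€24297.11

D_1 = 1305.92000
D_2 = 1522.70272
D_3 = 1775.47137
D_4 = 2070.19962
D_5 = 2413.85276
Terminal value at year 5: TV = D_5×(1+g_2)/(r−g_2) = 2495.92375/0.081 = 30813.87345
P_0 = D_1/(1+r)^1 + D_2/(1+r)^2 + D_3/(1+r)^3 + D_4/(1+r)^4 + D_5/(1+r)^5 + TV/(1+r)^5
    = 1171.22870 + 1224.80060 + 1280.82286 + 1339.40759 + 1400.67197 + 17880.18293 = 24297.11465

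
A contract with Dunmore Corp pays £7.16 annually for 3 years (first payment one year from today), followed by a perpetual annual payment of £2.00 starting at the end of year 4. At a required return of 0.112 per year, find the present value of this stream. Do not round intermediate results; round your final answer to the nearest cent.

£30.42

PV of 3-year annuity: £7.16 × [1 − (1+0.112)^−3] / 0.112 = 17.43631
Perpetuity value at year 3: £2.00 / 0.112 = 17.85714
PV of perpetuity: 17.85714 / (1+0.112)^3 = 12.98666
Total PV = 17.43631 + 12.98666 = 30.42298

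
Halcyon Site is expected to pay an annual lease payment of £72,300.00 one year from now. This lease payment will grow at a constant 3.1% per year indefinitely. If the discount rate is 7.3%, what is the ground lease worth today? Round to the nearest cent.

Growing perpetuity: P = D₁ / (r − g) = £72,300.0000 / (0.073 − 0.031) = £1,721,428.57

£1721428.57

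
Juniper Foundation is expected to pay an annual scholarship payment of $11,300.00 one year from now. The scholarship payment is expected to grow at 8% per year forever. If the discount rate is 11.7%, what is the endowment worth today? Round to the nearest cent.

$305405.41

Growing perpetuity: P = D₁ / (r − g) = $11,300.0000 / (0.117 − 0.08) = $305,405.41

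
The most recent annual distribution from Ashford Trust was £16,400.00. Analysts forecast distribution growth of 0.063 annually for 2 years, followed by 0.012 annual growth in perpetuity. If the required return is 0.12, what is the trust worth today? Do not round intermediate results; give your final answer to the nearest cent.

£168768.83

D_1 = 17433.20000
D_2 = 18531.49160
Terminal value at year 2: TV = D_2×(1+g_2)/(r−g_2) = 18753.86950/0.108 = 173646.93981
P_0 = D_1/(1+r)^1 + D_2/(1+r)^2 + TV/(1+r)^2
    = 15565.35714 + 14773.19165 + 138430.27727 = 168768.82606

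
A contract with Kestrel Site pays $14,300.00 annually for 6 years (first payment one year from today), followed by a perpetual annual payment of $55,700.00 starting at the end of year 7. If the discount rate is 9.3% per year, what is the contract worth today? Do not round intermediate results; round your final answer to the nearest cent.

PV of 6-year annuity: $14,300.00 × [1 − (1+0.093)^−6] / 0.093 = 63578.89613
Perpetuity value at year 6: $55,700.00 / 0.093 = 598924.73118
PV of perpetuity: 598924.73118 / (1+0.093)^6 = 351278.26164
Total PV = 63578.89613 + 351278.26164 = 414857.15777

$414857.16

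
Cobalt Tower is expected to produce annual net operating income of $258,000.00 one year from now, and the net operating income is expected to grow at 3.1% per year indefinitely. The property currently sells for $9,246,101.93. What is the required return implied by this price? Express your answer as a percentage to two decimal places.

P = D₁/(r − g) ⇒ r = D₁/P + g = $258,000.0000/$9,246,101.93 + 0.031 = 0.027904 + 0.031 = 0.058904

5.89%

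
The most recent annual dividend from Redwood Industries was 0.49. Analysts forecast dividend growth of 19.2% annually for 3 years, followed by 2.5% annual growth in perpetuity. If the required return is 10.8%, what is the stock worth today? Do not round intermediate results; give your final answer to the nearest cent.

D_1 = 0.58408
D_2 = 0.69622
D_3 = 0.82990
Terminal value at year 3: TV = D_3×(1+g_2)/(r−g_2) = 0.85065/0.083 = 10.24874
P_0 = D_1/(1+r)^1 + D_2/(1+r)^2 + D_3/(1+r)^3 + TV/(1+r)^3
    = 0.52715 + 0.56711 + 0.61011 + 7.53445 = 9.23881

9.24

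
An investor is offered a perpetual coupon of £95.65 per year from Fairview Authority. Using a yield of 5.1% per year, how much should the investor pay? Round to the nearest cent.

£1875.49

Level perpetuity: PV = C / r = £95.65 / 0.051 = £1,875.49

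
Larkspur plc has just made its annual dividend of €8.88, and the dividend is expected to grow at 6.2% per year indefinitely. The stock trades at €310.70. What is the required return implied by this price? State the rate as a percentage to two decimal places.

9.24%

D₁ = €8.88 × 1.062 = €9.4306
P = D₁/(r − g) ⇒ r = D₁/P + g = €9.4306/€310.70 + 0.062 = 0.030353 + 0.062 = 0.092353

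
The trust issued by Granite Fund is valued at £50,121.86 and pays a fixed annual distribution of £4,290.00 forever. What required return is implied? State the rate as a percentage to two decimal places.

P = C/r ⇒ r = C/P = £4,290.00/£50,121.86 = 0.085591

8.56%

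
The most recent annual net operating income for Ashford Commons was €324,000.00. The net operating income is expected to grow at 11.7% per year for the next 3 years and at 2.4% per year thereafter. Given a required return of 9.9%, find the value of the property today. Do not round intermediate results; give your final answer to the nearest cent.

€5648808.48

D_1 = 361908.00000
D_2 = 404251.23600
D_3 = 451548.63061
Terminal value at year 3: TV = D_3×(1+g_2)/(r−g_2) = 462385.79775/0.075 = 6165143.96996
P_0 = D_1/(1+r)^1 + D_2/(1+r)^2 + D_3/(1+r)^3 + TV/(1+r)^3
    = 329306.64240 + 334700.19978 + 340182.09569 + 4644619.54644 = 5648808.48431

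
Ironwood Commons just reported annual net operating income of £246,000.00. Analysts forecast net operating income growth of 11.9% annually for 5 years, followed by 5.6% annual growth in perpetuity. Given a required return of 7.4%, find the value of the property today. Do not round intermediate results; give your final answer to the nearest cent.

£19113188.91

D_1 = 275274.00000
D_2 = 308031.60600
D_3 = 344687.36711
D_4 = 385705.16380
D_5 = 431604.07829
Terminal value at year 5: TV = D_5×(1+g_2)/(r−g_2) = 455773.90668/0.018 = 25320772.59318
P_0 = D_1/(1+r)^1 + D_2/(1+r)^2 + D_3/(1+r)^3 + D_4/(1+r)^4 + D_5/(1+r)^5 + TV/(1+r)^5
    = 256307.26257 + 267046.39368 + 278235.48839 + 289893.39992 + 302039.77142 + 17719666.58998 = 19113188.90596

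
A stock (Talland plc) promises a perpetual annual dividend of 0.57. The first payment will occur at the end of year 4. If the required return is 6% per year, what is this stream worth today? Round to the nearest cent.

Value at end of year 3: C / r = 0.57 / 0.06 = 9.5000
Discount to today: PV = 9.5000 / (1 + 0.06)^3 = 9.5000 / 1.191016 = 7.98

7.98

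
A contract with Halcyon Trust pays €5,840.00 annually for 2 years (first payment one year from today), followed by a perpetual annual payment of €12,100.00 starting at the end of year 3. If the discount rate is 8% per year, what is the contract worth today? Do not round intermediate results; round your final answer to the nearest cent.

PV of 2-year annuity: €5,840.00 × [1 − (1+0.08)^−2] / 0.08 = 10414.26612
Perpetuity value at year 2: €12,100.00 / 0.08 = 151250.00000
PV of perpetuity: 151250.00000 / (1+0.08)^2 = 129672.49657
Total PV = 10414.26612 + 129672.49657 = 140086.76269

€140086.76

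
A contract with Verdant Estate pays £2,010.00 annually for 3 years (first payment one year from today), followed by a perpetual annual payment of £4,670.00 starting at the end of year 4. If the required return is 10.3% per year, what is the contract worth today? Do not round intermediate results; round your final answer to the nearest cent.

PV of 3-year annuity: £2,010.00 × [1 − (1+0.103)^−3] / 0.103 = 4972.29004
Perpetuity value at year 3: £4,670.00 / 0.103 = 45339.80583
PV of perpetuity: 45339.80583 / (1+0.103)^3 = 33787.27126
Total PV = 4972.29004 + 33787.27126 = 38759.56130

£38759.56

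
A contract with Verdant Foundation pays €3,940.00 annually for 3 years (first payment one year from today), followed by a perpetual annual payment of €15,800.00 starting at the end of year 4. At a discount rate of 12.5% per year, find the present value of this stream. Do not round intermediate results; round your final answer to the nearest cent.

PV of 3-year annuity: €3,940.00 × [1 − (1+0.125)^−3] / 0.125 = 9382.49657
Perpetuity value at year 3: €15,800.00 / 0.125 = 126400.00000
PV of perpetuity: 126400.00000 / (1+0.125)^3 = 88774.75995
Total PV = 9382.49657 + 88774.75995 = 98157.25652

€98157.26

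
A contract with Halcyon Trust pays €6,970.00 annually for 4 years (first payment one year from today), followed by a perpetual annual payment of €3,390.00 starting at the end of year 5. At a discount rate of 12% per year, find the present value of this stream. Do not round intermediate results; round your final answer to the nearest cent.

PV of 4-year annuity: €6,970.00 × [1 − (1+0.12)^−4] / 0.12 = 21170.32495
Perpetuity value at year 4: €3,390.00 / 0.12 = 28250.00000
PV of perpetuity: 28250.00000 / (1+0.12)^4 = 17953.38571
Total PV = 21170.32495 + 17953.38571 = 39123.71066

€39123.71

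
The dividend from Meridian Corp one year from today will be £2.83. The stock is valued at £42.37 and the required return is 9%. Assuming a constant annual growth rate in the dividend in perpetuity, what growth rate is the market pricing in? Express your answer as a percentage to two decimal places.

P = D₁/(r−g) ⇒ g = r − D₁/P = 0.09 − £2.83/£42.37 = 0.023207

2.32%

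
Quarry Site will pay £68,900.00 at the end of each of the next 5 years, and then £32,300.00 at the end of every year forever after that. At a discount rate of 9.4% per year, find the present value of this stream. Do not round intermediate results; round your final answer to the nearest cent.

£484512.92

PV of 5-year annuity: £68,900.00 × [1 − (1+0.094)^−5] / 0.094 = 265238.45738
Perpetuity value at year 5: £32,300.00 / 0.094 = 343617.02128
PV of perpetuity: 343617.02128 / (1+0.094)^5 = 219274.46433
Total PV = 265238.45738 + 219274.46433 = 484512.92171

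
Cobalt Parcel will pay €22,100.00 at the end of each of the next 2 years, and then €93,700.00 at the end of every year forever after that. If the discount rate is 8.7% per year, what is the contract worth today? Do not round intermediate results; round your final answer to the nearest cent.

€950544.74

PV of 2-year annuity: €22,100.00 × [1 − (1+0.087)^−2] / 0.087 = 39035.13041
Perpetuity value at year 2: €93,700.00 / 0.087 = 1077011.49425
PV of perpetuity: 1077011.49425 / (1+0.087)^2 = 911509.60651
Total PV = 39035.13041 + 911509.60651 = 950544.73692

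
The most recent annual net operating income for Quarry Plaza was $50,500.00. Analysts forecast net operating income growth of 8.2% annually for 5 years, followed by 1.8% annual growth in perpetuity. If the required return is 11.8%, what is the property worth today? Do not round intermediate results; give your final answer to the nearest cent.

$665612.60

D_1 = 54641.00000
D_2 = 59121.56200
D_3 = 63969.53008
D_4 = 69215.03155
D_5 = 74890.66414
Terminal value at year 5: TV = D_5×(1+g_2)/(r−g_2) = 76238.69609/0.1 = 762386.96093
P_0 = D_1/(1+r)^1 + D_2/(1+r)^2 + D_3/(1+r)^3 + D_4/(1+r)^4 + D_5/(1+r)^5 + TV/(1+r)^5
    = 48873.88193 + 47300.12545 + 45777.04449 + 44303.00727 + 42876.43459 + 436482.10412 = 665612.59785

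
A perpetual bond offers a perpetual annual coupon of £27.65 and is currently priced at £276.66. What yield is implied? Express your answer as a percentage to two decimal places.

9.99%

P = C/r ⇒ r = C/P = £27.65/£276.66 = 0.099942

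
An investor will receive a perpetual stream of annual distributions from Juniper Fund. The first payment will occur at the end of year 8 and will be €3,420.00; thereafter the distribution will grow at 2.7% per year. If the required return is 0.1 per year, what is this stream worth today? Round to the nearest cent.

€24041.11

Value at end of year 7: C₁ / (r − g) = €3,420.00 / (0.1 − 0.027) = €46,849.3151
Discount to today: PV = €46,849.3151 / (1 + 0.1)^7 = €46,849.3151 / 1.948717 = €24,041.11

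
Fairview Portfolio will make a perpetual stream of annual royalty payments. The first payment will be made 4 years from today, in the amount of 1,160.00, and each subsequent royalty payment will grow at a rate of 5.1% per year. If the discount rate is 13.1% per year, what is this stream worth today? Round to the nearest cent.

Value at end of year 3: C₁ / (r − g) = 1,160.00 / (0.131 − 0.051) = 14,500.0000
Discount to today: PV = 14,500.0000 / (1 + 0.131)^3 = 14,500.0000 / 1.446731 = 10,022.60

10022.60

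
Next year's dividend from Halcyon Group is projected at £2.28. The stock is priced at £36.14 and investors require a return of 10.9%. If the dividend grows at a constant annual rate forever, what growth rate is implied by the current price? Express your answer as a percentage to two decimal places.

4.59%

P = D₁/(r−g) ⇒ g = r − D₁/P = 0.109 − £2.28/£36.14 = 0.045912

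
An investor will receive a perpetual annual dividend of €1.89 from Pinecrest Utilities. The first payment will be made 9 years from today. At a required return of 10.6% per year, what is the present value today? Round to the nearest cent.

€7.96

Value at end of year 8: C / r = €1.89 / 0.106 = €17.8302
Discount to today: PV = €17.8302 / (1 + 0.106)^8 = €17.8302 / 2.238933 = €7.96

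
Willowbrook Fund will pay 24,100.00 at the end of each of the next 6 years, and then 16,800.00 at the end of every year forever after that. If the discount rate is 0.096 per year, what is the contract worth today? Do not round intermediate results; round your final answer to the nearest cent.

PV of 6-year annuity: 24,100.00 × [1 − (1+0.096)^−6] / 0.096 = 106203.67820
Perpetuity value at year 6: 16,800.00 / 0.096 = 175000.00000
PV of perpetuity: 175000.00000 / (1+0.096)^6 = 100965.90068
Total PV = 106203.67820 + 100965.90068 = 207169.57887

207169.58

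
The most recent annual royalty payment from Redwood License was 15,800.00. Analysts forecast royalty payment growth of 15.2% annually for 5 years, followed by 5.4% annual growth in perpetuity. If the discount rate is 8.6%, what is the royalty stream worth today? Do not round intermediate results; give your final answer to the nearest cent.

793598.89

D_1 = 18201.60000
D_2 = 20968.24320
D_3 = 24155.41617
D_4 = 27827.03942
D_5 = 32056.74942
Terminal value at year 5: TV = D_5×(1+g_2)/(r−g_2) = 33787.81388/0.032 = 1055869.18389
P_0 = D_1/(1+r)^1 + D_2/(1+r)^2 + D_3/(1+r)^3 + D_4/(1+r)^4 + D_5/(1+r)^5 + TV/(1+r)^5
    = 16760.22099 + 17778.79796 + 18859.27740 + 20005.42133 + 21221.22041 + 698973.94729 = 793598.88538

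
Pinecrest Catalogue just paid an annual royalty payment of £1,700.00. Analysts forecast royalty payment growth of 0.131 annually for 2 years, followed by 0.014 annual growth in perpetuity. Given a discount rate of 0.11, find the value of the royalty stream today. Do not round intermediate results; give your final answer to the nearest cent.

D_1 = 1922.70000
D_2 = 2174.57370
Terminal value at year 2: TV = D_2×(1+g_2)/(r−g_2) = 2205.01773/0.096 = 22968.93471
P_0 = D_1/(1+r)^1 + D_2/(1+r)^2 + TV/(1+r)^2
    = 1732.16216 + 1764.93280 + 18642.10268 = 22139.19764

£22139.20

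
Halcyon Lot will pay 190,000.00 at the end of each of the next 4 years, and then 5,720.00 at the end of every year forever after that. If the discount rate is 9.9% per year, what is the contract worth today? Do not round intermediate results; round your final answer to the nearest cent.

643187.32

PV of 4-year annuity: 190,000.00 × [1 − (1+0.099)^−4] / 0.099 = 603580.49315
Perpetuity value at year 4: 5,720.00 / 0.099 = 57777.77778
PV of perpetuity: 57777.77778 / (1+0.099)^4 = 39606.82819
Total PV = 603580.49315 + 39606.82819 = 643187.32134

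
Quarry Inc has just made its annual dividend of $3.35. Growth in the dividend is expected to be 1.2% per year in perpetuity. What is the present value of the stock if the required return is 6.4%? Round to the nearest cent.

D₁ = D₀ × (1 + g) = $3.35 × 1.012 = $3.3902
Growing perpetuity: P = D₁ / (r − g) = $3.3902 / (0.064 − 0.012) = $65.20

$65.20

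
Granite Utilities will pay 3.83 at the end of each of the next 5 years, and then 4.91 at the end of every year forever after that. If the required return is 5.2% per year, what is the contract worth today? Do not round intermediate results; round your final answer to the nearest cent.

89.77

PV of 5-year annuity: 3.83 × [1 − (1+0.052)^−5] / 0.052 = 16.49062
Perpetuity value at year 5: 4.91 / 0.052 = 94.42308
PV of perpetuity: 94.42308 / (1+0.052)^5 = 73.28236
Total PV = 16.49062 + 73.28236 = 89.77298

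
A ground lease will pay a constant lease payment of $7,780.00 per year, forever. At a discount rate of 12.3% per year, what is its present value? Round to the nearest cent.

Level perpetuity: PV = C / r = $7,780.00 / 0.123 = $63,252.03

$63252.03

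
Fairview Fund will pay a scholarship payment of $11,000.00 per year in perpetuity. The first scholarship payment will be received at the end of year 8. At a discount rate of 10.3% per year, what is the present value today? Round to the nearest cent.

$53768.37

Value at end of year 7: C / r = $11,000.00 / 0.103 = $106,796.1165
Discount to today: PV = $106,796.1165 / (1 + 0.103)^7 = $106,796.1165 / 1.986226 = $53,768.37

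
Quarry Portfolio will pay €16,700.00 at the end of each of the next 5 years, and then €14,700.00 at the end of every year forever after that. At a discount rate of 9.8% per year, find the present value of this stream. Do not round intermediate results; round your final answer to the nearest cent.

€157620.47

PV of 5-year annuity: €16,700.00 × [1 − (1+0.098)^−5] / 0.098 = 63630.92229
Perpetuity value at year 5: €14,700.00 / 0.098 = 150000.00000
PV of perpetuity: 150000.00000 / (1+0.098)^5 = 93989.54744
Total PV = 63630.92229 + 93989.54744 = 157620.46974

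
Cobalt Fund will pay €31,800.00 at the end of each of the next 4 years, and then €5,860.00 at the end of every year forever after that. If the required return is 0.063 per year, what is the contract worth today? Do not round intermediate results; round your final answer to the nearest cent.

€182286.67

PV of 4-year annuity: €31,800.00 × [1 − (1+0.063)^−4] / 0.063 = 109437.60309
Perpetuity value at year 4: €5,860.00 / 0.063 = 93015.87302
PV of perpetuity: 93015.87302 / (1+0.063)^4 = 72849.06943
Total PV = 109437.60309 + 72849.06943 = 182286.67252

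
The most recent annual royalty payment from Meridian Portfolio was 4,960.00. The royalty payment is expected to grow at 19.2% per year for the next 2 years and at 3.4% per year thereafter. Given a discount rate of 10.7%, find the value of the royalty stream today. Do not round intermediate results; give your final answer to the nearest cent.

92550.33

D_1 = 5912.32000
D_2 = 7047.48544
Terminal value at year 2: TV = D_2×(1+g_2)/(r−g_2) = 7287.09994/0.073 = 99823.28692
P_0 = D_1/(1+r)^1 + D_2/(1+r)^2 + TV/(1+r)^2
    = 5340.84914 + 5750.94144 + 81458.54043 = 92550.33102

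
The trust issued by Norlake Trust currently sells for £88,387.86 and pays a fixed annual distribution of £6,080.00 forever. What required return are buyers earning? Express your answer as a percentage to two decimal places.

6.88%

P = C/r ⇒ r = C/P = £6,080.00/£88,387.86 = 0.068788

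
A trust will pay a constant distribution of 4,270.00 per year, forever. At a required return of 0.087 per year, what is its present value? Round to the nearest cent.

Level perpetuity: PV = C / r = 4,270.00 / 0.087 = 49,080.46

49080.46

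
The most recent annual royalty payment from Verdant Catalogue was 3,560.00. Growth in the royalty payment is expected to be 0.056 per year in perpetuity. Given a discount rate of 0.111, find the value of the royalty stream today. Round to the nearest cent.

D₁ = D₀ × (1 + g) = 3,560.00 × 1.056 = 3,759.3600
Growing perpetuity: P = D₁ / (r − g) = 3,759.3600 / (0.111 − 0.056) = 68,352.00

68352.00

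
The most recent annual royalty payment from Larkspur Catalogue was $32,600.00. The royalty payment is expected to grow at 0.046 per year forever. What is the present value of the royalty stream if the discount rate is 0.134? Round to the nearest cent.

$387495.45

D₁ = D₀ × (1 + g) = $32,600.00 × 1.046 = $34,099.6000
Growing perpetuity: P = D₁ / (r − g) = $34,099.6000 / (0.134 − 0.046) = $387,495.45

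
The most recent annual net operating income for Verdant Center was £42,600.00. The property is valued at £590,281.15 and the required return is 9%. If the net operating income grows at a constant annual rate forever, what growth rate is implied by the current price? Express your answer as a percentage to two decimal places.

1.66%

P = D₀(1+g)/(r−g) ⇒ P(r−g) = D₀(1+g) ⇒ g(P+D₀) = P·r − D₀
g = (P·r − D₀)/(P + D₀) = (£590,281.15×0.09 − £42,600.00) / (£590,281.15 + £42,600.00) = 0.016631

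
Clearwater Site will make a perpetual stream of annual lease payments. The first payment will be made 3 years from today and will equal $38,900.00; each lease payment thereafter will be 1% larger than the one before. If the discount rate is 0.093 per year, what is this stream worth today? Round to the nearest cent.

Value at end of year 2: C₁ / (r − g) = $38,900.00 / (0.093 − 0.01) = $468,674.6988
Discount to today: PV = $468,674.6988 / (1 + 0.093)^2 = $468,674.6988 / 1.194649 = $392,311.63

$392311.63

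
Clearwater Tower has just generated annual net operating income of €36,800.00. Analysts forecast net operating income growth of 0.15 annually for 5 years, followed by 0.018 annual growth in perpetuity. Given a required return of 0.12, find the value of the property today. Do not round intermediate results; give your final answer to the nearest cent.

D_1 = 42320.00000
D_2 = 48668.00000
D_3 = 55968.20000
D_4 = 64363.43000
D_5 = 74017.94450
Terminal value at year 5: TV = D_5×(1+g_2)/(r−g_2) = 75350.26750/0.102 = 738728.11275
P_0 = D_1/(1+r)^1 + D_2/(1+r)^2 + D_3/(1+r)^3 + D_4/(1+r)^4 + D_5/(1+r)^5 + TV/(1+r)^5
    = 37785.71429 + 38797.83163 + 39837.05927 + 40904.12335 + 41999.76951 + 419174.17025 = 618498.66830

€618498.67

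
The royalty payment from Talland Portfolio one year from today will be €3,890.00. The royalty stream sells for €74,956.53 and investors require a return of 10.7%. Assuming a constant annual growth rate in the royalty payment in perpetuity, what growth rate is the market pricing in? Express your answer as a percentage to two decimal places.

5.51%

P = D₁/(r−g) ⇒ g = r − D₁/P = 0.107 − €3,890.00/€74,956.53 = 0.055103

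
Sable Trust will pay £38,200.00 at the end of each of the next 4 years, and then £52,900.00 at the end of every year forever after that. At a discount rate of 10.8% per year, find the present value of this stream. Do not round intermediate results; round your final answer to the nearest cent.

£444013.43

PV of 4-year annuity: £38,200.00 × [1 − (1+0.108)^−4] / 0.108 = 119021.27942
Perpetuity value at year 4: £52,900.00 / 0.108 = 489814.81481
PV of perpetuity: 489814.81481 / (1+0.108)^4 = 324992.15300
Total PV = 119021.27942 + 324992.15300 = 444013.43242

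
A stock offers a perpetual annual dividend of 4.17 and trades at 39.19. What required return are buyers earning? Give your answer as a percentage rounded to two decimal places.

P = C/r ⇒ r = C/P = 4.17/39.19 = 0.106405

10.64%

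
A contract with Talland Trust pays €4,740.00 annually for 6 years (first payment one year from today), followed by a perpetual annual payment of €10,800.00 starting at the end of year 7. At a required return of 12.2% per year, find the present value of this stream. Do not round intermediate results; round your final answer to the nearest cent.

PV of 6-year annuity: €4,740.00 × [1 − (1+0.122)^−6] / 0.122 = 19378.18083
Perpetuity value at year 6: €10,800.00 / 0.122 = 88524.59016
PV of perpetuity: 88524.59016 / (1+0.122)^6 = 44371.77308
Total PV = 19378.18083 + 44371.77308 = 63749.95391

€63749.95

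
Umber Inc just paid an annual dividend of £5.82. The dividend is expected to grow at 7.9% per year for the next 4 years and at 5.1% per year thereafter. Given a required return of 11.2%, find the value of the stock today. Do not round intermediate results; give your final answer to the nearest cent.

£110.50

D_1 = 6.27978
D_2 = 6.77588
D_3 = 7.31118
D_4 = 7.88876
Terminal value at year 4: TV = D_4×(1+g_2)/(r−g_2) = 8.29109/0.061 = 135.91946
P_0 = D_1/(1+r)^1 + D_2/(1+r)^2 + D_3/(1+r)^3 + D_4/(1+r)^4 + TV/(1+r)^4
    = 5.64728 + 5.47969 + 5.31708 + 5.15929 + 88.89196 = 110.49530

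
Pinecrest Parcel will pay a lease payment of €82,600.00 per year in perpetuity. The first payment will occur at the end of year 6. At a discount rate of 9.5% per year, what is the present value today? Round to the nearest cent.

€552313.74

Value at end of year 5: C / r = €82,600.00 / 0.095 = €869,473.6842
Discount to today: PV = €869,473.6842 / (1 + 0.095)^5 = €869,473.6842 / 1.574239 = €552,313.74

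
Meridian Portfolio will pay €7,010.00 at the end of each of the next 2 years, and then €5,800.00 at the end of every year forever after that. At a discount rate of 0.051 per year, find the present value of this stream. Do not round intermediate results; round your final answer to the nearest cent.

€115972.19

PV of 2-year annuity: €7,010.00 × [1 − (1+0.051)^−2] / 0.051 = 13016.02117
Perpetuity value at year 2: €5,800.00 / 0.051 = 113725.49020
PV of perpetuity: 113725.49020 / (1+0.051)^2 = 102956.17168
Total PV = 13016.02117 + 102956.17168 = 115972.19285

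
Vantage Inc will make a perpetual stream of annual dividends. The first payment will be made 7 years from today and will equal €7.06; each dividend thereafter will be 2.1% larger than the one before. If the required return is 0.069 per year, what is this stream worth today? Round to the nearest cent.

€98.56

Value at end of year 6: C₁ / (r − g) = €7.06 / (0.069 − 0.021) = €147.0833
Discount to today: PV = €147.0833 / (1 + 0.069)^6 = €147.0833 / 1.492335 = €98.56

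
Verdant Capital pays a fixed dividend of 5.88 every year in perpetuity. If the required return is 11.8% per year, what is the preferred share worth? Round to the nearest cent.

49.83

Level perpetuity: PV = C / r = 5.88 / 0.118 = 49.83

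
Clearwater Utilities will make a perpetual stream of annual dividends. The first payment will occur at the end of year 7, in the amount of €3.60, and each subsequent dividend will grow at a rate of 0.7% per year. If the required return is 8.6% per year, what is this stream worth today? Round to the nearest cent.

Value at end of year 6: C₁ / (r − g) = €3.60 / (0.086 − 0.007) = €45.5696
Discount to today: PV = €45.5696 / (1 + 0.086)^6 = €45.5696 / 1.640510 = €27.78

€27.78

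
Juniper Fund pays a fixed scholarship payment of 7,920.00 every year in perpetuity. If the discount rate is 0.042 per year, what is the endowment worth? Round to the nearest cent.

188571.43

Level perpetuity: PV = C / r = 7,920.00 / 0.042 = 188,571.43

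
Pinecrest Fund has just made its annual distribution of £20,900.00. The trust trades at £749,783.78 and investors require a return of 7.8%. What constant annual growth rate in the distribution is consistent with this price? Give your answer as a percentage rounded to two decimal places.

P = D₀(1+g)/(r−g) ⇒ P(r−g) = D₀(1+g) ⇒ g(P+D₀) = P·r − D₀
g = (P·r − D₀)/(P + D₀) = (£749,783.78×0.078 − £20,900.00) / (£749,783.78 + £20,900.00) = 0.048766

4.88%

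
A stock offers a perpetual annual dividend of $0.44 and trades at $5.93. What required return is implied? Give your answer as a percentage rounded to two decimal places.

7.42%

P = C/r ⇒ r = C/P = $0.44/$5.93 = 0.074199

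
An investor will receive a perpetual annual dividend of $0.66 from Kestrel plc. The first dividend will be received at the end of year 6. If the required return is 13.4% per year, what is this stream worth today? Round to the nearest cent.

$2.63

Value at end of year 5: C / r = $0.66 / 0.134 = $4.9254
Discount to today: PV = $4.9254 / (1 + 0.134)^5 = $4.9254 / 1.875276 = $2.63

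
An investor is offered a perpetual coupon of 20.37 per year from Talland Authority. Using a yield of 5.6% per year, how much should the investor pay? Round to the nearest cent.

363.75

Level perpetuity: PV = C / r = 20.37 / 0.056 = 363.75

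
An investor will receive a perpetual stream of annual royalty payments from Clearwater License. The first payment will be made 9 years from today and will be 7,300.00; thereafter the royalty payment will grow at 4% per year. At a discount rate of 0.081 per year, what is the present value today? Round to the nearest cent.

95484.63

Value at end of year 8: C₁ / (r − g) = 7,300.00 / (0.081 − 0.04) = 178,048.7805
Discount to today: PV = 178,048.7805 / (1 + 0.081)^8 = 178,048.7805 / 1.864685 = 95,484.63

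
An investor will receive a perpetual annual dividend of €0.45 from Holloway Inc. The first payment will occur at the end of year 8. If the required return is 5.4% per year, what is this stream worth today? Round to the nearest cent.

€5.77

Value at end of year 7: C / r = €0.45 / 0.054 = €8.3333
Discount to today: PV = €8.3333 / (1 + 0.054)^7 = €8.3333 / 1.445055 = €5.77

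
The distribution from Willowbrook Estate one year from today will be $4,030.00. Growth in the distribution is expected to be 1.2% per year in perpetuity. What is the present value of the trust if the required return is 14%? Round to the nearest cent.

Growing perpetuity: P = D₁ / (r − g) = $4,030.0000 / (0.14 − 0.012) = $31,484.38

$31484.38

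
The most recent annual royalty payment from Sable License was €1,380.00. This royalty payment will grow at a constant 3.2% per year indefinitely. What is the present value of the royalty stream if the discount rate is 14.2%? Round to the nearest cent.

€12946.91

D₁ = D₀ × (1 + g) = €1,380.00 × 1.032 = €1,424.1600
Growing perpetuity: P = D₁ / (r − g) = €1,424.1600 / (0.142 − 0.032) = €12,946.91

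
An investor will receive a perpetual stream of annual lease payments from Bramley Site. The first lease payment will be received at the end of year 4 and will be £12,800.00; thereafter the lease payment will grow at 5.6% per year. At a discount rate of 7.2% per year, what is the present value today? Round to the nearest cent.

Value at end of year 3: C₁ / (r − g) = £12,800.00 / (0.072 − 0.056) = £800,000.0000
Discount to today: PV = £800,000.0000 / (1 + 0.072)^3 = £800,000.0000 / 1.231925 = £649,390.05

£649390.05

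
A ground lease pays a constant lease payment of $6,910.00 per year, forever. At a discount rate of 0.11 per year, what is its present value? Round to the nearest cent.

$62818.18

Level perpetuity: PV = C / r = $6,910.00 / 0.11 = $62,818.18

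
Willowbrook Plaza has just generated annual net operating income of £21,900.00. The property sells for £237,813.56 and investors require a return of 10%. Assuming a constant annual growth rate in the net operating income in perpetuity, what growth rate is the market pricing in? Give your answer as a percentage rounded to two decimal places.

0.72%

P = D₀(1+g)/(r−g) ⇒ P(r−g) = D₀(1+g) ⇒ g(P+D₀) = P·r − D₀
g = (P·r − D₀)/(P + D₀) = (£237,813.56×0.1 − £21,900.00) / (£237,813.56 + £21,900.00) = 0.007244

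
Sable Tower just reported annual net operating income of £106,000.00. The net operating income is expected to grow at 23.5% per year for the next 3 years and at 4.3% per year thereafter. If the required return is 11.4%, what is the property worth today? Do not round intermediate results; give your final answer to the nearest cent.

D_1 = 130910.00000
D_2 = 161673.85000
D_3 = 199667.20475
Terminal value at year 3: TV = D_3×(1+g_2)/(r−g_2) = 208252.89455/0.071 = 2933139.35992
P_0 = D_1/(1+r)^1 + D_2/(1+r)^2 + D_3/(1+r)^3 + TV/(1+r)^3
    = 117513.46499 + 130277.49485 + 144427.92293 + 2121666.52976 = 2513885.41253

£2513885.41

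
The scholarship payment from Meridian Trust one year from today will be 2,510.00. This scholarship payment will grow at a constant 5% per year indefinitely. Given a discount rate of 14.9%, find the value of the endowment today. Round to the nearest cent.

Growing perpetuity: P = D₁ / (r − g) = 2,510.0000 / (0.149 − 0.05) = 25,353.54

25353.54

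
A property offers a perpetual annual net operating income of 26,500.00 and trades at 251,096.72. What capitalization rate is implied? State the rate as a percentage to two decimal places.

10.55%

P = C/r ⇒ r = C/P = 26,500.00/251,096.72 = 0.105537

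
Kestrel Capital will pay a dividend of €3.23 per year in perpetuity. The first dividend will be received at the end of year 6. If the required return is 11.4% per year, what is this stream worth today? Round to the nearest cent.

€16.51

Value at end of year 5: C / r = €3.23 / 0.114 = €28.3333
Discount to today: PV = €28.3333 / (1 + 0.114)^5 = €28.3333 / 1.715639 = €16.51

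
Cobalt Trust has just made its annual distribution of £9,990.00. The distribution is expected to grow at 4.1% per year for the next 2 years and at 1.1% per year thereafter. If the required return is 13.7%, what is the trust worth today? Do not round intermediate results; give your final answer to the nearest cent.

£84714.17

D_1 = 10399.59000
D_2 = 10825.97319
Terminal value at year 2: TV = D_2×(1+g_2)/(r−g_2) = 10945.05890/0.126 = 86865.54679
P_0 = D_1/(1+r)^1 + D_2/(1+r)^2 + TV/(1+r)^2
    = 9146.51715 + 8374.25185 + 67193.40175 = 84714.17075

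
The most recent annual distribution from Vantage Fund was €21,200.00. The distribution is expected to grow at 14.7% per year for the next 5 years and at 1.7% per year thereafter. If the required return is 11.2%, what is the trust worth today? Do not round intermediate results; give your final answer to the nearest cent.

€381427.17

D_1 = 24316.40000
D_2 = 27890.91080
D_3 = 31990.87469
D_4 = 36693.53327
D_5 = 42087.48266
Terminal value at year 5: TV = D_5×(1+g_2)/(r−g_2) = 42802.96986/0.095 = 450557.57750
P_0 = D_1/(1+r)^1 + D_2/(1+r)^2 + D_3/(1+r)^3 + D_4/(1+r)^4 + D_5/(1+r)^5 + TV/(1+r)^5
    = 21867.26619 + 22555.53446 + 23265.46585 + 23997.74220 + 24753.06682 + 264988.09428 = 381427.16979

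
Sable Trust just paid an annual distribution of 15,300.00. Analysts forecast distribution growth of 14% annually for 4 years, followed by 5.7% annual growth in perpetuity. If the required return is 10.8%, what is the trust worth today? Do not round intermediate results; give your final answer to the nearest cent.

421098.48

D_1 = 17442.00000
D_2 = 19883.88000
D_3 = 22667.62320
D_4 = 25841.09045
Terminal value at year 4: TV = D_4×(1+g_2)/(r−g_2) = 27314.03260/0.051 = 535569.26674
P_0 = D_1/(1+r)^1 + D_2/(1+r)^2 + D_3/(1+r)^3 + D_4/(1+r)^4 + TV/(1+r)^4
    = 15741.87726 + 16196.51631 + 16664.28573 + 17145.56475 + 355350.23403 = 421098.47808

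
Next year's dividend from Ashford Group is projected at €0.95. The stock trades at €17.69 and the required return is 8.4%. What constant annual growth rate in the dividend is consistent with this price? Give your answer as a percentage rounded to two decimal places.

3.03%

P = D₁/(r−g) ⇒ g = r − D₁/P = 0.084 − €0.95/€17.69 = 0.030297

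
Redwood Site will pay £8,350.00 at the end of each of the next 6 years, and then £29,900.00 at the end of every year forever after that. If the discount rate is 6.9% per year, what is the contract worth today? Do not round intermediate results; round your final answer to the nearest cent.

PV of 6-year annuity: £8,350.00 × [1 − (1+0.069)^−6] / 0.069 = 39923.77332
Perpetuity value at year 6: £29,900.00 / 0.069 = 433333.33333
PV of perpetuity: 433333.33333 / (1+0.069)^6 = 290372.75583
Total PV = 39923.77332 + 290372.75583 = 330296.52914

£330296.53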